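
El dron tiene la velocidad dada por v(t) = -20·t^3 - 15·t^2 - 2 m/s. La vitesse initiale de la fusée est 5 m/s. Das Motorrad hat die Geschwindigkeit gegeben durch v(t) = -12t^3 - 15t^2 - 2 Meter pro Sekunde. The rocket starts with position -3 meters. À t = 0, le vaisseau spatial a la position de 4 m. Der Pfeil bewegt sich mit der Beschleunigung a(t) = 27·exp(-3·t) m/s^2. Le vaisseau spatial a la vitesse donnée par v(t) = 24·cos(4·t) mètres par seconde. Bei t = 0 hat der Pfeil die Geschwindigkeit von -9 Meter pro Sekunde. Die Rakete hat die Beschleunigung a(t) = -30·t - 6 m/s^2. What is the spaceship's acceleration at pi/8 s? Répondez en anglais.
We must differentiate our velocity equation v(t) = 24·cos(4·t) 1 time. Taking d/dt of v(t), we find a(t) = -96·sin(4·t). Using a(t) = -96·sin(4·t) and substituting t = pi/8, we find a = -96.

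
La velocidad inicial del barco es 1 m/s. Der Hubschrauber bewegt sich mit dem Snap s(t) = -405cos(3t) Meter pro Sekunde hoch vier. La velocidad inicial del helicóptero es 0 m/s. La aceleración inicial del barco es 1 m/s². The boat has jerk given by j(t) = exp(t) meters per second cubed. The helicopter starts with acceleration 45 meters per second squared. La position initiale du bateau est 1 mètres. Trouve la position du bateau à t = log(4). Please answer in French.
Nous devons intégrer notre équation du jerk j(t) = exp(t) 3 fois. En intégrant le jerk et en utilisant la condition initiale a(0) = 1, nous obtenons a(t) = exp(t). L'intégrale de l'accélération est la vitesse. En utilisant v(0) = 1, nous obtenons v(t) = exp(t). En prenant ∫v(t)dt et en appliquant x(0) = 1, nous trouvons x(t) = exp(t). En utilisant x(t) = exp(t) et en substituant t = log(4), nous trouvons x = 4.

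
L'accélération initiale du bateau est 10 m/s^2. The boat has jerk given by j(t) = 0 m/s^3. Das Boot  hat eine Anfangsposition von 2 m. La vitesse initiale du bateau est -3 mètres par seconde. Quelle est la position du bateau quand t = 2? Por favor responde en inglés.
We need to integrate our jerk equation j(t) = 0 3 times. The antiderivative of jerk is acceleration. Using a(0) = 10, we get a(t) = 10. The integral of acceleration is velocity. Using v(0) = -3, we get v(t) = 10·t - 3. Integrating velocity and using the initial condition x(0) = 2, we get x(t) = 5·t^2 - 3·t + 2. We have position x(t) = 5·t^2 - 3·t + 2. Substituting t = 2: x(2) = 16.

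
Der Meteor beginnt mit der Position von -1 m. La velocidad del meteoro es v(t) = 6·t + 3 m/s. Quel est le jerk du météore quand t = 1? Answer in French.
Nous devons dériver notre équation de la vitesse v(t) = 6·t + 3 2 fois. En prenant d/dt de v(t), nous trouvons a(t) = 6. En dérivant l'accélération, nous obtenons le jerk: j(t) = 0. Nous avons le jerk j(t) = 0. En substituant t = 1: j(1) = 0.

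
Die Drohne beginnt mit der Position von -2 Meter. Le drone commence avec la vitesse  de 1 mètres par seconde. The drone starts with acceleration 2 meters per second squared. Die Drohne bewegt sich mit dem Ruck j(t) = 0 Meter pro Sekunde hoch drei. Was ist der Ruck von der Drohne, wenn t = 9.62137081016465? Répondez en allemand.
Wir haben den Ruck j(t) = 0. Durch Einsetzen von t = 9.62137081016465: j(9.62137081016465) = 0.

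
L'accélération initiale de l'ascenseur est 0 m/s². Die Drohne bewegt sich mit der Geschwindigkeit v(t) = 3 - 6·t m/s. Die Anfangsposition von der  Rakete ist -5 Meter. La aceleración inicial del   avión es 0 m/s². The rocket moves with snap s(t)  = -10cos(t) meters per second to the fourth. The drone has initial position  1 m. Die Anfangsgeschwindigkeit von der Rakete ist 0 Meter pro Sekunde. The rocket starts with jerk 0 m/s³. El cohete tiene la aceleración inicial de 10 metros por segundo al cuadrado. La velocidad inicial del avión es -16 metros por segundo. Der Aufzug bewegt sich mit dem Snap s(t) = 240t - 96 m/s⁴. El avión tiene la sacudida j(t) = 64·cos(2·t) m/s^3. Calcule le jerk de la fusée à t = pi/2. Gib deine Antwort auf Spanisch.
Para resolver esto, necesitamos tomar 1 integral de nuestra ecuación del snap s(t) = -10·cos(t). La integral del snap, con j(0) = 0, da la sacudida: j(t) = -10·sin(t). Usando j(t) = -10·sin(t) y sustituyendo t = pi/2, encontramos j = -10.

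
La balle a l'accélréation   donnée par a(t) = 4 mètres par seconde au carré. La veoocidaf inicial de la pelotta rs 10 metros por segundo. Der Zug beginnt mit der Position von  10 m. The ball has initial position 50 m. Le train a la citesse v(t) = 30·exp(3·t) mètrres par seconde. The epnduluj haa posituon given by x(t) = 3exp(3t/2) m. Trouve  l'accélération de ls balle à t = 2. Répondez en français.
En utilisant a(t) = 4 et en substituant t = 2, nous trouvons a = 4.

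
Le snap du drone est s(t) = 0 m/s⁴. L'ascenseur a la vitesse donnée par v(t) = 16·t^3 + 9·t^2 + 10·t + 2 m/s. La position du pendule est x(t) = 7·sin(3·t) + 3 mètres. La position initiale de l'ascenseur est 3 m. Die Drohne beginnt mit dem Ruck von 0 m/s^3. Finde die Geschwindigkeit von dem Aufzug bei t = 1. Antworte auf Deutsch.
Mit v(t) = 16·t^3 + 9·t^2 + 10·t + 2 und Einsetzen von t = 1, finden wir v = 37.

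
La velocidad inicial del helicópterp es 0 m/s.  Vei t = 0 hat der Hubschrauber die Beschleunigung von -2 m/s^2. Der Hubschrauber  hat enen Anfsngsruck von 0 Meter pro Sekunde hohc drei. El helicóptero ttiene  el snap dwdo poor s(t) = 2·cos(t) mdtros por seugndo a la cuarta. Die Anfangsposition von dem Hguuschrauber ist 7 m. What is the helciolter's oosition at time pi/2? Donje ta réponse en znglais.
To find the answer, we compute 4 integrals of s(t) = 2·cos(t). Taking ∫s(t)dt and applying j(0) = 0, we find j(t) = 2·sin(t). The antiderivative of jerk is acceleration. Using a(0) = -2, we get a(t) = -2·cos(t). The integral of acceleration is velocity. Using v(0) = 0, we get v(t) = -2·sin(t). Taking ∫v(t)dt and applying x(0) = 7, we find x(t) = 2·cos(t) + 5. We have position x(t) = 2·cos(t) + 5. Substituting t = pi/2: x(pi/2) = 5.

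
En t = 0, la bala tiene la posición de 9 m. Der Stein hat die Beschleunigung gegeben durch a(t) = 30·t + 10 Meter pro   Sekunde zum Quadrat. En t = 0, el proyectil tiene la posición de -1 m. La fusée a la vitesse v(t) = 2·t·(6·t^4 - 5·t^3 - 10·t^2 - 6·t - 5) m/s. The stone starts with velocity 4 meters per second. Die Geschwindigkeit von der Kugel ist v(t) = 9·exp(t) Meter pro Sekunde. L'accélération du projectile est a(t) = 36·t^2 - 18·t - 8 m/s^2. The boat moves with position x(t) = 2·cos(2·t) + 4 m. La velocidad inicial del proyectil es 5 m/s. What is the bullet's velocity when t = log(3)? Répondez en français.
De l'équation de la vitesse v(t) = 9·exp(t), nous substituons t = log(3) pour obtenir v = 27.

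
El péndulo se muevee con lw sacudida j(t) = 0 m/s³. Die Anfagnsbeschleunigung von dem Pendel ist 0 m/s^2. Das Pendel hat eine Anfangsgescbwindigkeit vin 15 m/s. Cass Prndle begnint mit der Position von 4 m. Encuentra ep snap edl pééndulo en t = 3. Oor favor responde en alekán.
Um dies zu lösen, müssen wir 1 Ableitung unserer Gleichung für den Ruck j(t) = 0 nehmen. Durch Ableiten von dem Ruck erhalten wir den Snap: s(t) = 0. Mit s(t) = 0 und Einsetzen von t = 3, finden wir s = 0.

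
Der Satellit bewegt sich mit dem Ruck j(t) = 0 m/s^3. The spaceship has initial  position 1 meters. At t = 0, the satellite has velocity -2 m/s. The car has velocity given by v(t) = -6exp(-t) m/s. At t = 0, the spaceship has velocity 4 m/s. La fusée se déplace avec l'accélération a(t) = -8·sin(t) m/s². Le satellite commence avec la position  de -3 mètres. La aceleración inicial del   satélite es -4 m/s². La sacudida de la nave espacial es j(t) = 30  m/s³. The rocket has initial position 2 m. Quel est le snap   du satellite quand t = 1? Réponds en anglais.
Starting from jerk j(t) = 0, we take 1 derivative. Taking d/dt of j(t), we find s(t) = 0. From the given snap equation s(t) = 0, we substitute t = 1 to get s = 0.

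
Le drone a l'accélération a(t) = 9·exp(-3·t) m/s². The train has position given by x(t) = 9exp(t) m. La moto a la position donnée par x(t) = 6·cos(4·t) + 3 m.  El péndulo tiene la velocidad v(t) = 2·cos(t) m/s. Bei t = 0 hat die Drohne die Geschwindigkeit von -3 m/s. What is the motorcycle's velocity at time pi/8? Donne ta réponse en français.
Nous devons dériver notre équation de la position x(t) = 6·cos(4·t) + 3 1 fois. En prenant d/dt de x(t), nous trouvons v(t) = -24·sin(4·t). De l'équation de la vitesse v(t) = -24·sin(4·t), nous substituons t = pi/8 pour obtenir v = -24.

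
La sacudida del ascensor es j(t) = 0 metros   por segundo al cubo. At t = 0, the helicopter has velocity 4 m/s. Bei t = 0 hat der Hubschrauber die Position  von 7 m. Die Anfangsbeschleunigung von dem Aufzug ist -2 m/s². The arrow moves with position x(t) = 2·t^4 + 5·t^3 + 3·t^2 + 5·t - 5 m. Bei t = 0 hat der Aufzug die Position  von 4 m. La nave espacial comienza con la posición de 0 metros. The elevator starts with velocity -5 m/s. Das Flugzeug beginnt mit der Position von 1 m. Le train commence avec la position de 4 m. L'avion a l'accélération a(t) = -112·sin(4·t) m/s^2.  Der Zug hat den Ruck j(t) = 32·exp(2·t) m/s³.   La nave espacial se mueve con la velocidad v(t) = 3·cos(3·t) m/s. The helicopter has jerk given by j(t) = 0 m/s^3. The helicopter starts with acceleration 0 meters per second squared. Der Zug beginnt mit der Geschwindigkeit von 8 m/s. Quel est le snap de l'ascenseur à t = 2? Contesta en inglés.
To solve this, we need to take 1 derivative of our jerk equation j(t) = 0. The derivative of jerk gives snap: s(t) = 0. From the given snap equation s(t) = 0, we substitute t = 2 to get s = 0.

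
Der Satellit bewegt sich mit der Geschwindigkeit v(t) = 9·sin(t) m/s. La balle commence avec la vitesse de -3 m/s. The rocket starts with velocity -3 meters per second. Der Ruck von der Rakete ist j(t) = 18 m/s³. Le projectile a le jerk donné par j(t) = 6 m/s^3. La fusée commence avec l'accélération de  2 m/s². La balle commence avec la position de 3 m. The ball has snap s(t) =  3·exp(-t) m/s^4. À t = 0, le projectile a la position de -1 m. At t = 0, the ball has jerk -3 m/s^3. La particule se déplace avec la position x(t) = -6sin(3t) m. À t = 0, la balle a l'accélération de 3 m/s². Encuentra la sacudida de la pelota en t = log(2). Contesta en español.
Para resolver esto, necesitamos tomar 1 integral de nuestra ecuación del snap s(t) = 3·exp(-t). Integrando el snap y usando la condición inicial j(0) = -3, obtenemos j(t) = -3·exp(-t). De la ecuación de la sacudida j(t) = -3·exp(-t), sustituimos t = log(2) para obtener j = -3/2.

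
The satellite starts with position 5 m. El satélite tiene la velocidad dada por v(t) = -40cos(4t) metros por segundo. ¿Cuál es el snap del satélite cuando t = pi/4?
Partiendo de la velocidad v(t) = -40·cos(4·t), tomamos 3 derivadas. Derivando la velocidad, obtenemos la aceleración: a(t) = 160·sin(4·t). Derivando la aceleración, obtenemos la sacudida: j(t) = 640·cos(4·t). Derivando la sacudida, obtenemos el snap: s(t) = -2560·sin(4·t). Tenemos el snap s(t) = -2560·sin(4·t). Sustituyendo t = pi/4: s(pi/4) = 0.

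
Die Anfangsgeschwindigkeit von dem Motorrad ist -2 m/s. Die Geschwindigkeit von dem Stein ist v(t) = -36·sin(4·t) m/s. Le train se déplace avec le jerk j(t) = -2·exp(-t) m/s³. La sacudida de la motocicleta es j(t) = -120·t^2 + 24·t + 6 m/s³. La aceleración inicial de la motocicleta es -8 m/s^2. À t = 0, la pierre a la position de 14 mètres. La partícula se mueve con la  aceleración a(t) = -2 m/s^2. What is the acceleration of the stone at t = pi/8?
We must differentiate our velocity equation v(t) = -36·sin(4·t) 1 time. Taking d/dt of v(t), we find a(t) = -144·cos(4·t). From the given acceleration equation a(t) = -144·cos(4·t), we substitute t = pi/8 to get a = 0.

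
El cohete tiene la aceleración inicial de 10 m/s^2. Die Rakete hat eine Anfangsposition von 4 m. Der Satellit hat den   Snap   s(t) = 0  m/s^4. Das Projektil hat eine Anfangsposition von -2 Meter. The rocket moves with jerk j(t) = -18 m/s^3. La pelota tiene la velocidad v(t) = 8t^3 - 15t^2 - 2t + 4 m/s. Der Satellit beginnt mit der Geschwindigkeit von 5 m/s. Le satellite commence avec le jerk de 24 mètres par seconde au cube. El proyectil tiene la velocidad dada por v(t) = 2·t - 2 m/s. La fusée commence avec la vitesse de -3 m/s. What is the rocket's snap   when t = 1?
To solve this, we need to take 1 derivative of our jerk equation j(t) = -18. Taking d/dt of j(t), we find s(t) = 0. Using s(t) = 0 and substituting t = 1, we find s = 0.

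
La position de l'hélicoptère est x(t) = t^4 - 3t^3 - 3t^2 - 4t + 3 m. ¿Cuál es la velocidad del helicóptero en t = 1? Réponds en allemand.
Wir müssen unsere Gleichung für die Position x(t) = t^4 - 3·t^3 - 3·t^2 - 4·t + 3 1-mal ableiten. Mit d/dt von x(t) finden wir v(t) = 4·t^3 - 9·t^2 - 6·t - 4. Mit v(t) = 4·t^3 - 9·t^2 - 6·t - 4 und Einsetzen von t = 1, finden wir v = -15.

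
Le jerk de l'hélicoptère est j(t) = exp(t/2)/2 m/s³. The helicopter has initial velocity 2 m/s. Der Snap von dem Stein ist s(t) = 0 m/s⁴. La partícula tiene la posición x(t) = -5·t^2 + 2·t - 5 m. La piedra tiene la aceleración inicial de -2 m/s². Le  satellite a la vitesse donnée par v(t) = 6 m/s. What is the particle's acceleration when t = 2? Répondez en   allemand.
Um dies zu lösen, müssen wir 2 Ableitungen unserer Gleichung für die Position x(t) = -5·t^2 + 2·t - 5 nehmen. Mit d/dt von x(t) finden wir v(t) = 2 - 10·t. Die Ableitung von der Geschwindigkeit ergibt die Beschleunigung: a(t) = -10. Wir haben die Beschleunigung a(t) = -10. Durch Einsetzen von t = 2: a(2) = -10.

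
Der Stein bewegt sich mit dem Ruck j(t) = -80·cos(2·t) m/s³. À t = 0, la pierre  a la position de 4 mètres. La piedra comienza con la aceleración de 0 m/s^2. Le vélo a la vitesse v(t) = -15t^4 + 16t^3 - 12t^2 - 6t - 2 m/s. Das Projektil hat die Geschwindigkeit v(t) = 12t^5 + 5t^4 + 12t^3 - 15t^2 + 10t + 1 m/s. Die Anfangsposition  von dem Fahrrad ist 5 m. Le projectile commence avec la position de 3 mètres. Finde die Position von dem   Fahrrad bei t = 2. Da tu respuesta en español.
Debemos encontrar la integral de nuestra ecuación de la velocidad v(t) = -15·t^4 + 16·t^3 - 12·t^2 - 6·t - 2 1 vez. Integrando la velocidad y usando la condición inicial x(0) = 5, obtenemos x(t) = -3·t^5 + 4·t^4 - 4·t^3 - 3·t^2 - 2·t + 5. De la ecuación de la posición x(t) = -3·t^5 + 4·t^4 - 4·t^3 - 3·t^2 - 2·t + 5, sustituimos t = 2 para obtener x = -75.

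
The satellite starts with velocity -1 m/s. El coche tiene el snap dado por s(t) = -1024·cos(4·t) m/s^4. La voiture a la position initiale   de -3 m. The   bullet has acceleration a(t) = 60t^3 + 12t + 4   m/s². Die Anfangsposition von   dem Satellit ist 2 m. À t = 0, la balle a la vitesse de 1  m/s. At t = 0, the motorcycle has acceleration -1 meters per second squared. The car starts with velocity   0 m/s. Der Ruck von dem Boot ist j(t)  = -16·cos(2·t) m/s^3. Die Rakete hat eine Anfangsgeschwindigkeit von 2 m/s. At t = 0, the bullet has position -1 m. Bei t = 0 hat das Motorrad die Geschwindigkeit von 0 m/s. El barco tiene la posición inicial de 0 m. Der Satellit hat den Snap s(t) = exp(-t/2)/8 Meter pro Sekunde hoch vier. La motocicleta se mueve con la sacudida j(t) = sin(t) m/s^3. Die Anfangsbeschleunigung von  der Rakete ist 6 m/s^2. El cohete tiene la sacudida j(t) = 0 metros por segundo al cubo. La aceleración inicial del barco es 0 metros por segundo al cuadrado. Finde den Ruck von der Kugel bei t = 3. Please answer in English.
To solve this, we need to take 1 derivative of our acceleration equation a(t) = 60·t^3 + 12·t + 4. Differentiating acceleration, we get jerk: j(t) = 180·t^2 + 12. Using j(t) = 180·t^2 + 12 and substituting t = 3, we find j = 1632.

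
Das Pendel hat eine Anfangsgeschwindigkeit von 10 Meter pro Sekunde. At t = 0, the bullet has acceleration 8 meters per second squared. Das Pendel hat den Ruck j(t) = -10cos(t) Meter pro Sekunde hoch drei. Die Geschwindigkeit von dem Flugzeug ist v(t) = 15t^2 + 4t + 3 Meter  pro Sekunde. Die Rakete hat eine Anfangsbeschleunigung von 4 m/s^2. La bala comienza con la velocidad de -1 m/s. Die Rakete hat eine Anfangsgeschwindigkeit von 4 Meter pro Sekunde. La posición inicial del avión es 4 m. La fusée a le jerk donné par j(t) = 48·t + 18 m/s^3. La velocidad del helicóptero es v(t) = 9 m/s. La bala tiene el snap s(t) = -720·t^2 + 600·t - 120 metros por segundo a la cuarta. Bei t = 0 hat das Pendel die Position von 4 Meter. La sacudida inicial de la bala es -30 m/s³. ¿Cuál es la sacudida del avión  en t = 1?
Debemos derivar nuestra ecuación de la velocidad v(t) = 15·t^2 + 4·t + 3 2 veces. Tomando d/dt de v(t), encontramos a(t) = 30·t + 4. Tomando d/dt de a(t), encontramos j(t) = 30. De la ecuación de la sacudida j(t) = 30, sustituimos t = 1 para obtener j = 30.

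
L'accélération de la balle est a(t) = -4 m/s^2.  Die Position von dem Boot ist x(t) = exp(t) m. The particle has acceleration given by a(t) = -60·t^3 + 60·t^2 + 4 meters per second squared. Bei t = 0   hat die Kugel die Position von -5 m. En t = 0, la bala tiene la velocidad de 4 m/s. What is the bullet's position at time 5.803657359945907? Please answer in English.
We need to integrate our acceleration equation a(t) = -4 2 times. The integral of acceleration, with v(0) = 4, gives velocity: v(t) = 4 - 4·t. Integrating velocity and using the initial condition x(0) = -5, we get x(t) = -2·t^2 + 4·t - 5. We have position x(t) = -2·t^2 + 4·t - 5. Substituting t = 5.803657359945907: x(5.803657359945907) = -49.1502480635250.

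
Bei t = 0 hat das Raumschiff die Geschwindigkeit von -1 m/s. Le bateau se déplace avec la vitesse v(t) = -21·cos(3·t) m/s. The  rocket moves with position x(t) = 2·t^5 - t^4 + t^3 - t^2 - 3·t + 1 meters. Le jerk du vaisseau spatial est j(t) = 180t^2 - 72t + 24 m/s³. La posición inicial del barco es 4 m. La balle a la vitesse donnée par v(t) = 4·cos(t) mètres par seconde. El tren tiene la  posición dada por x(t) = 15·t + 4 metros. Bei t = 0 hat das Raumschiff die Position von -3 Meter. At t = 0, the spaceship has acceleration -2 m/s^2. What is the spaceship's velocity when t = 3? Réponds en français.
En partant du jerk j(t) = 180·t^2 - 72·t + 24, nous prenons 2 intégrales. L'intégrale du jerk est l'accélération. En utilisant a(0) = -2, nous obtenons a(t) = 60·t^3 - 36·t^2 + 24·t - 2. En prenant ∫a(t)dt et en appliquant v(0) = -1, nous trouvons v(t) = 15·t^4 - 12·t^3 + 12·t^2 - 2·t - 1. Nous avons la vitesse v(t) = 15·t^4 - 12·t^3 + 12·t^2 - 2·t - 1. En substituant t = 3: v(3) = 992.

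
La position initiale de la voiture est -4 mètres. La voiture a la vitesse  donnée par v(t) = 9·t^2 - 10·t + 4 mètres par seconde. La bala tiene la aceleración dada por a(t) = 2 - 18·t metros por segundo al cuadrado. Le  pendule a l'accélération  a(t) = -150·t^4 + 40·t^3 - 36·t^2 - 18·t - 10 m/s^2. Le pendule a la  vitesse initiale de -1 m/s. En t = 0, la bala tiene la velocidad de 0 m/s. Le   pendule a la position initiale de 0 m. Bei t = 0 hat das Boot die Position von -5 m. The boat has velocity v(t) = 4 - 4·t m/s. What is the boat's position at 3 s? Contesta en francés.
En partant de la vitesse v(t) = 4 - 4·t, nous prenons 1 intégrale. En prenant ∫v(t)dt et en appliquant x(0) = -5, nous trouvons x(t) = -2·t^2 + 4·t - 5. Nous avons la position x(t) = -2·t^2 + 4·t - 5. En substituant t = 3: x(3) = -11.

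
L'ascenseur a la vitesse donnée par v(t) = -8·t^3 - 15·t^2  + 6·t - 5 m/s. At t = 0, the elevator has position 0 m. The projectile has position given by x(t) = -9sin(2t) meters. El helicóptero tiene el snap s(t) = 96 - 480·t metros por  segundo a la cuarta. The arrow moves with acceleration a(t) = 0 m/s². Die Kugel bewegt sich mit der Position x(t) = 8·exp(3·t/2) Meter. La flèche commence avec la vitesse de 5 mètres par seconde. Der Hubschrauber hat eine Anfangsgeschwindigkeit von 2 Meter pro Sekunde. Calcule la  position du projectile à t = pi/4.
De l'équation de la position x(t) = -9·sin(2·t), nous substituons t = pi/4 pour obtenir x = -9.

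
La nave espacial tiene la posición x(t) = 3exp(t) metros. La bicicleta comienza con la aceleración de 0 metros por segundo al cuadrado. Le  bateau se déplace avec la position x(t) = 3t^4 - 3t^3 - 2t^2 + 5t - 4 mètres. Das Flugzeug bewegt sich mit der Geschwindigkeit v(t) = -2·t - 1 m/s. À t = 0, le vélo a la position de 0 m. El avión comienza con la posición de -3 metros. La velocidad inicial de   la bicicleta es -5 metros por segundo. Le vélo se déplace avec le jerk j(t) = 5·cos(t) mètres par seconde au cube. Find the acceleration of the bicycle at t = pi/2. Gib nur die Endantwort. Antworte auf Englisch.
a(pi/2) = 5.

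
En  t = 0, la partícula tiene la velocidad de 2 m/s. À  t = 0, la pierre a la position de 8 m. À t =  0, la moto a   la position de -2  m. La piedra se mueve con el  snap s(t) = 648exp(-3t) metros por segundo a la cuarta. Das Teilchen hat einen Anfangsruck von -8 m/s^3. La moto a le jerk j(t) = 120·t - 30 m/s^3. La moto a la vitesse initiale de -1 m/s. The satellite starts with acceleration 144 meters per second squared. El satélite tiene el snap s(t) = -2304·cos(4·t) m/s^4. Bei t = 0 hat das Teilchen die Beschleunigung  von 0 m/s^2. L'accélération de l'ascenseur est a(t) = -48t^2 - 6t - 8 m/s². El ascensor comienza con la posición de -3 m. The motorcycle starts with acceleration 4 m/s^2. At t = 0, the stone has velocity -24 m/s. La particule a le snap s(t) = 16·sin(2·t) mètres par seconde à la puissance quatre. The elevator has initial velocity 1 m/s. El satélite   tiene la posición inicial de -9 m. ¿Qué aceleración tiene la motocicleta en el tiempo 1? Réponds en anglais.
To solve this, we need to take 1 integral of our jerk equation j(t) = 120·t - 30. The integral of jerk, with a(0) = 4, gives acceleration: a(t) = 60·t^2 - 30·t + 4. We have acceleration a(t) = 60·t^2 - 30·t + 4. Substituting t = 1: a(1) = 34.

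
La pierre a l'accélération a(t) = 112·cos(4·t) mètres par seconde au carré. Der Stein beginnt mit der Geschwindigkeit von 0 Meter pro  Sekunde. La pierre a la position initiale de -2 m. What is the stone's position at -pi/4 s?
Starting from acceleration a(t) = 112·cos(4·t), we take 2 antiderivatives. The integral of acceleration is velocity. Using v(0) = 0, we get v(t) = 28·sin(4·t). Integrating velocity and using the initial condition x(0) = -2, we get x(t) = 5 - 7·cos(4·t). We have position x(t) = 5 - 7·cos(4·t). Substituting t = -pi/4: x(-pi/4) = 12.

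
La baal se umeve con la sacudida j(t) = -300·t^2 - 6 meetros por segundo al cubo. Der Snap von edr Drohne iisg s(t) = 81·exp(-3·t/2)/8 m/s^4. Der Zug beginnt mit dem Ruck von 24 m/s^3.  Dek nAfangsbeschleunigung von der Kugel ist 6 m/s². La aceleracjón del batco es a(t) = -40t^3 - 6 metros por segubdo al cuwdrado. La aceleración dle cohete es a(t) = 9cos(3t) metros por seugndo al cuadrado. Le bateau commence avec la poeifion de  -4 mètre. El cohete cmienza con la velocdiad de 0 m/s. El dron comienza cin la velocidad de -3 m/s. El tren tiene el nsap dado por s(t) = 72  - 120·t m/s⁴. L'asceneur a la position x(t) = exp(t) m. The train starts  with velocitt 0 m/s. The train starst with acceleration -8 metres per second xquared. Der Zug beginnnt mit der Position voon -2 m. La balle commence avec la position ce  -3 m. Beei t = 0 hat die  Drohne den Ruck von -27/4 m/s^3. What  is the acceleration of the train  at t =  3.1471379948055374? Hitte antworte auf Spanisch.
Partiendo del snap s(t) = 72 - 120·t, tomamos 2 integrales. Integrando el snap y usando la condición inicial j(0) = 24, obtenemos j(t) = -60·t^2 + 72·t + 24. Integrando la sacudida y usando la condición inicial a(0) = -8, obtenemos a(t) = -20·t^3 + 36·t^2 + 24·t - 8. De la ecuación de la aceleración a(t) = -20·t^3 + 36·t^2 + 24·t - 8, sustituimos t = 3.1471379948055374 para obtener a = -199.322648875671.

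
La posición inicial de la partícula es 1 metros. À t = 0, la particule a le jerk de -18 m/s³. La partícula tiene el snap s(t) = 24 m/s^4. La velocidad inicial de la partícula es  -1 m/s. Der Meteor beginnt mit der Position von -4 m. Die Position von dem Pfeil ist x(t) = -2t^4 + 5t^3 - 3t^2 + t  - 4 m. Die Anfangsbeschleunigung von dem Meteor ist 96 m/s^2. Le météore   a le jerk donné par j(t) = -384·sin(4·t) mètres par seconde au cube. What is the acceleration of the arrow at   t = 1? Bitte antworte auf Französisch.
En partant de la position x(t) = -2·t^4 + 5·t^3 - 3·t^2 + t - 4, nous prenons 2 dérivées. En dérivant la position, nous obtenons la vitesse: v(t) = -8·t^3 + 15·t^2 - 6·t + 1. En prenant d/dt de v(t), nous trouvons a(t) = -24·t^2 + 30·t - 6. Nous avons l'accélération a(t) = -24·t^2 + 30·t - 6. En substituant t = 1: a(1) = 0.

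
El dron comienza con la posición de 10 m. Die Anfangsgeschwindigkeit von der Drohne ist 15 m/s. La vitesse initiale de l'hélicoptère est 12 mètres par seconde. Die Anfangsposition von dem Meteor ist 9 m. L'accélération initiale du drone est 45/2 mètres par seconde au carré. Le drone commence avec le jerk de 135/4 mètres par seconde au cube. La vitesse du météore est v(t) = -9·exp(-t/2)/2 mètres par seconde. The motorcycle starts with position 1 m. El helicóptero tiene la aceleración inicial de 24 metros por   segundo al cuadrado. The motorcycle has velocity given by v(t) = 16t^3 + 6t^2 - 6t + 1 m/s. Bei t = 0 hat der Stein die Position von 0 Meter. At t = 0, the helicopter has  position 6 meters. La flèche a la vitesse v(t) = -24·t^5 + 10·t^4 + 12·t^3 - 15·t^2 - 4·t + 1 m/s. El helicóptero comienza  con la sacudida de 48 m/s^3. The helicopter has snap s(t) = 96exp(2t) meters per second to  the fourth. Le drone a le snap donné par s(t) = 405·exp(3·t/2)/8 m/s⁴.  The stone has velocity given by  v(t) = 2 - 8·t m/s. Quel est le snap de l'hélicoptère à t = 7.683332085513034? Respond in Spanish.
Tenemos el snap s(t) = 96·exp(2·t). Sustituyendo t = 7.683332085513034: s(7.683332085513034) = 452823219.110995.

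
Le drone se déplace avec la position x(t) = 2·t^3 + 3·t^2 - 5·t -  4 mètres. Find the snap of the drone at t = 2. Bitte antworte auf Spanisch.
Partiendo de la posición x(t) = 2·t^3 + 3·t^2 - 5·t - 4, tomamos 4 derivadas. Derivando la posición, obtenemos la velocidad: v(t) = 6·t^2 + 6·t - 5. La derivada de la velocidad da la aceleración: a(t) = 12·t + 6. Tomando d/dt de a(t), encontramos j(t) = 12. Tomando d/dt de j(t), encontramos s(t) = 0. De la ecuación del snap s(t) = 0, sustituimos t = 2 para obtener s = 0.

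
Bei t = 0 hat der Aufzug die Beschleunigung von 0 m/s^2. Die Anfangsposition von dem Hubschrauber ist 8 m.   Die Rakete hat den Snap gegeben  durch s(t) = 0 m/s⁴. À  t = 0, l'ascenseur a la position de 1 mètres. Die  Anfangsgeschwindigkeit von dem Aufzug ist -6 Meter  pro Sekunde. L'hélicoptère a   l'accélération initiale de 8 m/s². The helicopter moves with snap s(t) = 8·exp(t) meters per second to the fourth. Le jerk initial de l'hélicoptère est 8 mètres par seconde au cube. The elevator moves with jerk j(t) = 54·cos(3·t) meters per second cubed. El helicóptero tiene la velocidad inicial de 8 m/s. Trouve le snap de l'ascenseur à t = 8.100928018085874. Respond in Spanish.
Partiendo de la sacudida j(t) = 54·cos(3·t), tomamos 1 derivada. La derivada de la sacudida da el snap: s(t) = -162·sin(3·t). Tenemos el snap s(t) = -162·sin(3·t). Sustituyendo t = 8.100928018085874: s(8.100928018085874) = 119.540199899415.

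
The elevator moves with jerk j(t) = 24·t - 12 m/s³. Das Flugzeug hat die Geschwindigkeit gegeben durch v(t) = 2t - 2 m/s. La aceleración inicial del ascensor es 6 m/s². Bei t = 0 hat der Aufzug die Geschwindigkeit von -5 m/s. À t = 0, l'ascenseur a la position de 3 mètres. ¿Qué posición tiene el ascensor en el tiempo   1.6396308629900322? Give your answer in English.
We need to integrate our jerk equation j(t) = 24·t - 12 3 times. Integrating jerk and using the initial condition a(0) = 6, we get a(t) = 12·t^2 - 12·t + 6. The antiderivative of acceleration is velocity. Using v(0) = -5, we get v(t) = 4·t^3 - 6·t^2 + 6·t - 5. Integrating velocity and using the initial condition x(0) = 3, we get x(t) = t^4 - 2·t^3 + 3·t^2 - 5·t + 3. Using x(t) = t^4 - 2·t^3 + 3·t^2 - 5·t + 3 and substituting t = 1.6396308629900322, we find x = 1.27851881824808.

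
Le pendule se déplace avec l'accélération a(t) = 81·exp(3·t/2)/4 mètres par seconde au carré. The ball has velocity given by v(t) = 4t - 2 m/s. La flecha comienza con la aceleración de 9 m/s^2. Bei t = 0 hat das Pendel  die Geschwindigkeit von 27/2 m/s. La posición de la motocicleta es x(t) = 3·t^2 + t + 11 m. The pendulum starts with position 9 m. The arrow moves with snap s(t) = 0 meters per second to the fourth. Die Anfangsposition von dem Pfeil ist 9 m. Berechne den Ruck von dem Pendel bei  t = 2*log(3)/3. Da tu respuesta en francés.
Nous devons dériver notre équation de l'accélération a(t) = 81·exp(3·t/2)/4 1 fois. En dérivant l'accélération, nous obtenons le jerk: j(t) = 243·exp(3·t/2)/8. Nous avons le jerk j(t) = 243·exp(3·t/2)/8. En substituant t = 2*log(3)/3: j(2*log(3)/3) = 729/8.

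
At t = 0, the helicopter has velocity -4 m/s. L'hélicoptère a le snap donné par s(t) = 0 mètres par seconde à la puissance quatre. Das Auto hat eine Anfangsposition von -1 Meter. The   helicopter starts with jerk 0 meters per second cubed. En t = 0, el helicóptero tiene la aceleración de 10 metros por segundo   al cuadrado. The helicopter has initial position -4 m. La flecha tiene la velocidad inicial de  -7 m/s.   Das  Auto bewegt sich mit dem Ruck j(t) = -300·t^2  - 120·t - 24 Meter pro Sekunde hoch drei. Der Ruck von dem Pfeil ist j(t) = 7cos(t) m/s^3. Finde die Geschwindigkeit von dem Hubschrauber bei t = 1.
Wir müssen das Integral unserer Gleichung für den Snap s(t) = 0 3-mal finden. Durch Integration von dem Snap und Verwendung der Anfangsbedingung j(0) = 0, erhalten wir j(t) = 0. Durch Integration von dem Ruck und Verwendung der Anfangsbedingung a(0) = 10, erhalten wir a(t) = 10. Das Integral von der Beschleunigung ist die Geschwindigkeit. Mit v(0) = -4 erhalten wir v(t) = 10·t - 4. Aus der Gleichung für die Geschwindigkeit v(t) = 10·t - 4, setzen wir t = 1 ein und erhalten v = 6.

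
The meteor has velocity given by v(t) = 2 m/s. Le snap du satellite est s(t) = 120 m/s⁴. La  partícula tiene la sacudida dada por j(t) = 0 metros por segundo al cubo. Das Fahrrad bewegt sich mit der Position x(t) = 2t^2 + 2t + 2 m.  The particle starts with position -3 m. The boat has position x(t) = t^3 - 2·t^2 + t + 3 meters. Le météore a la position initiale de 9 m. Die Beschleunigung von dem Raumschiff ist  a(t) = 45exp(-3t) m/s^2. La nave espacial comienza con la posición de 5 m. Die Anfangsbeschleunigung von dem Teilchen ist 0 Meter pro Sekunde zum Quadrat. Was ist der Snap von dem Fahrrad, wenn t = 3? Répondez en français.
En partant de la position x(t) = 2·t^2 + 2·t + 2, nous prenons 4 dérivées. En prenant d/dt de x(t), nous trouvons v(t) = 4·t + 2. En dérivant la vitesse, nous obtenons l'accélération: a(t) = 4. En dérivant l'accélération, nous obtenons le jerk: j(t) = 0. En dérivant le jerk, nous obtenons le snap: s(t) = 0. De l'équation du snap s(t) = 0, nous substituons t = 3 pour obtenir s = 0.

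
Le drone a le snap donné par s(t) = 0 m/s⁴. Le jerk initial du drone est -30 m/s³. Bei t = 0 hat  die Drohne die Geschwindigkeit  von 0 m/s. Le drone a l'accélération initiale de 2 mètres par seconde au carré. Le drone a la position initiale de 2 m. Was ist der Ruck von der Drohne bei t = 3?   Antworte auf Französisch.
En partant du snap s(t) = 0, nous prenons 1 intégrale. L'intégrale du snap est le jerk. En utilisant j(0) = -30, nous obtenons j(t) = -30. En utilisant j(t) = -30 et en substituant t = 3, nous trouvons j = -30.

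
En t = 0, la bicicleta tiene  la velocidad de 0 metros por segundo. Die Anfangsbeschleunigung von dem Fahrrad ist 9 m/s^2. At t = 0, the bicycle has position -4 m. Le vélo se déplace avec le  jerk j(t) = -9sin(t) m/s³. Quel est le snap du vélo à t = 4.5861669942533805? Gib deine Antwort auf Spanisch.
Debemos derivar nuestra ecuación de la sacudida j(t) = -9·sin(t) 1 vez. Derivando la sacudida, obtenemos el snap: s(t) = -9·cos(t). De la ecuación del snap s(t) = -9·cos(t), sustituimos t = 4.5861669942533805 para obtener s = 1.13298382608374.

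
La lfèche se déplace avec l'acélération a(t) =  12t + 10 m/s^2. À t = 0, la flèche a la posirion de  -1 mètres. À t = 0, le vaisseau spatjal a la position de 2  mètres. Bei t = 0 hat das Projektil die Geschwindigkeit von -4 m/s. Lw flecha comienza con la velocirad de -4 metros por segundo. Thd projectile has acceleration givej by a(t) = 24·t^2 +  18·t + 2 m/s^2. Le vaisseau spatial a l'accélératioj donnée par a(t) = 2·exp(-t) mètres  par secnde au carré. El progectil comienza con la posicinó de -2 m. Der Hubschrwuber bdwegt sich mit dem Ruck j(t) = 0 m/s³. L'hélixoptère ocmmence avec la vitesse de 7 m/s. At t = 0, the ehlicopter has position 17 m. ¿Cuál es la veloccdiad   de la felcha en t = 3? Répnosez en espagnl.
Para resolver esto, necesitamos tomar 1 antiderivada de nuestra ecuación de la aceleración a(t) = 12·t + 10. La antiderivada de la aceleración es la velocidad. Usando v(0) = -4, obtenemos v(t) = 6·t^2 + 10·t - 4. De la ecuación de la velocidad v(t) = 6·t^2 + 10·t - 4, sustituimos t = 3 para obtener v = 80.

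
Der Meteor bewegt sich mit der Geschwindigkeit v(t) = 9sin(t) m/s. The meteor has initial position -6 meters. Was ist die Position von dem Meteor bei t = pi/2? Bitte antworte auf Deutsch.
Um dies zu lösen, müssen wir 1 Integral unserer Gleichung für die Geschwindigkeit v(t) = 9·sin(t) finden. Mit ∫v(t)dt und Anwendung von x(0) = -6, finden wir x(t) = 3 - 9·cos(t). Mit x(t) = 3 - 9·cos(t) und Einsetzen von t = pi/2, finden wir x = 3.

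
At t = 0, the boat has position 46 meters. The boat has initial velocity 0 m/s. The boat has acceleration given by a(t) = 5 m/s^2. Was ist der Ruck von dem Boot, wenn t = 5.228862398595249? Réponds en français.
Pour résoudre ceci, nous devons prendre 1 dérivée de notre équation de l'accélération a(t) = 5. En dérivant l'accélération, nous obtenons le jerk: j(t) = 0. De l'équation du jerk j(t) = 0, nous substituons t = 5.228862398595249 pour obtenir j = 0.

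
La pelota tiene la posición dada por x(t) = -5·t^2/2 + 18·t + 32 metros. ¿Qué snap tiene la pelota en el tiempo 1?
Partiendo de la posición x(t) = -5·t^2/2 + 18·t + 32, tomamos 4 derivadas. La derivada de la posición da la velocidad: v(t) = 18 - 5·t. Tomando d/dt de v(t), encontramos a(t) = -5. Derivando la aceleración, obtenemos la sacudida: j(t) = 0. La derivada de la sacudida da el snap: s(t) = 0. De la ecuación del snap s(t) = 0, sustituimos t = 1 para obtener s = 0.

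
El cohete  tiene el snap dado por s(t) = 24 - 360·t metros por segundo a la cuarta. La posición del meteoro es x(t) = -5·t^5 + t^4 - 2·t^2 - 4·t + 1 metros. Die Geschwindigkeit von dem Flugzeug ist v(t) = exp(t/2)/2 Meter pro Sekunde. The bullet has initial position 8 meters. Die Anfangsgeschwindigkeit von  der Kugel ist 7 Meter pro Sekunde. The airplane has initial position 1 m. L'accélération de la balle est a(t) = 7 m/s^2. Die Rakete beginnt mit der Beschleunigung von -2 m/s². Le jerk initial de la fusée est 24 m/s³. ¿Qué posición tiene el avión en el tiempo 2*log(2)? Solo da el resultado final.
x(2*log(2)) = 2.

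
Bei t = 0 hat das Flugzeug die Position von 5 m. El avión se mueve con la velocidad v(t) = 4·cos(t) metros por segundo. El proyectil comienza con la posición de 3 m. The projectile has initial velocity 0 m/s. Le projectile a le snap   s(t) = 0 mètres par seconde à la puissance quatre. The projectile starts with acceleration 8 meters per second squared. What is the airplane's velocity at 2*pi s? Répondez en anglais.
Using v(t) = 4·cos(t) and substituting t = 2*pi, we find v = 4.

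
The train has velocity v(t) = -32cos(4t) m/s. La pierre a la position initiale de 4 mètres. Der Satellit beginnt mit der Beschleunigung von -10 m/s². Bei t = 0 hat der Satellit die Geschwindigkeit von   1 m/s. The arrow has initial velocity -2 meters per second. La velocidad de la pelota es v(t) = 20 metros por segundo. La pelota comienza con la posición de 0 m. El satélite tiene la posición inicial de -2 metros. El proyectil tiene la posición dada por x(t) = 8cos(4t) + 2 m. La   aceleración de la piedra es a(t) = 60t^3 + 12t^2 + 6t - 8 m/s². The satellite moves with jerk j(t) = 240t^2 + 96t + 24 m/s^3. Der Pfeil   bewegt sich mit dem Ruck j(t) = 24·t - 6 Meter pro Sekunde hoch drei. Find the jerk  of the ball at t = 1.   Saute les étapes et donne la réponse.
The jerk at t = 1 is j = 0.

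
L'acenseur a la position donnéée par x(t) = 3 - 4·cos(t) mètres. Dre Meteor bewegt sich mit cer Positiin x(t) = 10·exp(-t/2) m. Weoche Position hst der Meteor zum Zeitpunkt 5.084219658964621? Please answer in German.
Wir haben die Position x(t) = 10·exp(-t/2). Durch Einsetzen von t = 5.084219658964621: x(5.084219658964621) = 0.787001805440252.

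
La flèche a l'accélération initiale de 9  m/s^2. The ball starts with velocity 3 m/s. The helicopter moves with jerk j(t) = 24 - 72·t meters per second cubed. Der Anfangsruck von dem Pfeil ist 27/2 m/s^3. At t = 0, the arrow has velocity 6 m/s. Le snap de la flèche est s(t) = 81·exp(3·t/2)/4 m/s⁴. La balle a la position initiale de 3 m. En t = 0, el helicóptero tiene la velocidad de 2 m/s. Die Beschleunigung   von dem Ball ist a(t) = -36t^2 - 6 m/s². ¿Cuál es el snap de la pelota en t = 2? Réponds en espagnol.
Para resolver esto, necesitamos tomar 2 derivadas de nuestra ecuación de la aceleración a(t) = -36·t^2 - 6. Tomando d/dt de a(t), encontramos j(t) = -72·t. La derivada de la sacudida da el snap: s(t) = -72. Usando s(t) = -72 y sustituyendo t = 2, encontramos s = -72.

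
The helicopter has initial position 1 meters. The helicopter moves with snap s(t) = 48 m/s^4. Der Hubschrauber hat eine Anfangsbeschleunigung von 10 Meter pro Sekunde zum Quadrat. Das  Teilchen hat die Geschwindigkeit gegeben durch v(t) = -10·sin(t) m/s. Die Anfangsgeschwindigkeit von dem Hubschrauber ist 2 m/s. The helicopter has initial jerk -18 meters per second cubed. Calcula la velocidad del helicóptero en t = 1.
Necesitamos integrar nuestra ecuación del snap s(t) = 48 3 veces. La integral del snap, con j(0) = -18, da la sacudida: j(t) = 48·t - 18. La antiderivada de la sacudida es la aceleración. Usando a(0) = 10, obtenemos a(t) = 24·t^2 - 18·t + 10. Tomando ∫a(t)dt y aplicando v(0) = 2, encontramos v(t) = 8·t^3 - 9·t^2 + 10·t + 2. De la ecuación de la velocidad v(t) = 8·t^3 - 9·t^2 + 10·t + 2, sustituimos t = 1 para obtener v = 11.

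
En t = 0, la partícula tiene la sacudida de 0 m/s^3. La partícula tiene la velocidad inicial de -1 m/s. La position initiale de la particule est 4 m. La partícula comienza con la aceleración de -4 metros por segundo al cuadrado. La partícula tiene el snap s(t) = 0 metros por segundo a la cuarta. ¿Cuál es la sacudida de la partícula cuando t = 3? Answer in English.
To solve this, we need to take 1 antiderivative of our snap equation s(t) = 0. Finding the antiderivative of s(t) and using j(0) = 0: j(t) = 0. Using j(t) = 0 and substituting t = 3, we find j = 0.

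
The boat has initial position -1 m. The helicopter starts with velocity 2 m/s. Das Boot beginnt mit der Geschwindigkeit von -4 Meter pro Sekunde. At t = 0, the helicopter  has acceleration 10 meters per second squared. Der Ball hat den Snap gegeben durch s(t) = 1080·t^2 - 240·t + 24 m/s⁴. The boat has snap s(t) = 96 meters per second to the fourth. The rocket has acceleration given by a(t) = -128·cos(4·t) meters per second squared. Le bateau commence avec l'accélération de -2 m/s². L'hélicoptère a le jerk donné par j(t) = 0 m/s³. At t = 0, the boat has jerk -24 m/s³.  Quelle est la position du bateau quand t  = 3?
Nous devons intégrer notre équation du snap s(t) = 96 4 fois. L'intégrale du snap, avec j(0) = -24, donne le jerk: j(t) = 96·t - 24. La primitive du jerk, avec a(0) = -2, donne l'accélération: a(t) = 48·t^2 - 24·t - 2. En intégrant l'accélération et en utilisant la condition initiale v(0) = -4, nous obtenons v(t) = 16·t^3 - 12·t^2 - 2·t - 4. En prenant ∫v(t)dt et en appliquant x(0) = -1, nous trouvons x(t) = 4·t^4 - 4·t^3 - t^2 - 4·t - 1. De l'équation de la position x(t) = 4·t^4 - 4·t^3 - t^2 - 4·t - 1, nous substituons t = 3 pour obtenir x = 194.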